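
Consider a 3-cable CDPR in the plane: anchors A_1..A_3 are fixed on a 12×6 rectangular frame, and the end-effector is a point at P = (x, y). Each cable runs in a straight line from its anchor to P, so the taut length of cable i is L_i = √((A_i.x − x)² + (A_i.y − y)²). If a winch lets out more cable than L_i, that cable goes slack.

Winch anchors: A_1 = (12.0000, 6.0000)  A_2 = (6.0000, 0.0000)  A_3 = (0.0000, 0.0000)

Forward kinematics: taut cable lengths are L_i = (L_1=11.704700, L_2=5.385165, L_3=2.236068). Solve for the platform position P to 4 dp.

expand ‖A_i−P‖²=L_i² and subtract eq 1 (q_i ≔ ‖A_i‖²−L_i²)
q_1 = 144.0000+36.0000−137.0000 = 43.0000
eq1−eq2 → [12.0000  12.0000]·P = 36.0000
eq1−eq3 → [24.0000  12.0000]·P = 48.0000
2×2 solve → P = (1.0000, 2.0000)

(1.0000, 2.0000)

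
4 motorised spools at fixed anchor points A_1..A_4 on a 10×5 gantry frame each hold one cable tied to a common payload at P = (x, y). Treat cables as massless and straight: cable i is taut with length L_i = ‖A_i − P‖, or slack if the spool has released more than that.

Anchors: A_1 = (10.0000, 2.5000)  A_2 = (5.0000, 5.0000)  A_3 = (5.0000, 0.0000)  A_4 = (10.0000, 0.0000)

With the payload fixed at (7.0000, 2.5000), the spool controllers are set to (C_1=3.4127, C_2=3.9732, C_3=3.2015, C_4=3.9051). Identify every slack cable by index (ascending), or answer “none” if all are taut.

1, 2

cable 1: L_1 = ‖A_1−P‖ = 3.0000;  C_1 = 3.4127 → slack
cable 2: L_2 = ‖A_2−P‖ = 3.2016;  C_2 = 3.9732 → slack
cable 3: L_3 = ‖A_3−P‖ = 3.2016;  C_3 = 3.2015 → taut
cable 4: L_4 = ‖A_4−P‖ = 3.9051;  C_4 = 3.9051 → taut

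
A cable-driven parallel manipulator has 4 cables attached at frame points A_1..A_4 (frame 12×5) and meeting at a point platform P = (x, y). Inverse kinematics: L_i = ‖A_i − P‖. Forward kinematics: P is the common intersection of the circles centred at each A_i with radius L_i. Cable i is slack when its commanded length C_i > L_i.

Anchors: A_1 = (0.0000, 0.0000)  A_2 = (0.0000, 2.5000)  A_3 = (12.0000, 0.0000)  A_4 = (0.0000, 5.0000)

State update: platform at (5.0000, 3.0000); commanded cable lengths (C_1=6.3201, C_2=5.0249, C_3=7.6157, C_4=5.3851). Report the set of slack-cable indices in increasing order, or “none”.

1

cable 1: √((-5.0000)²+(-3.0000)²)=5.8310, C_1=6.3201: slack
cable 2: √((-5.0000)²+(-0.5000)²)=5.0249, C_2=5.0249: taut
cable 3: √((7.0000)²+(-3.0000)²)=7.6158, C_3=7.6157: taut
cable 4: √((-5.0000)²+(2.0000)²)=5.3852, C_4=5.3851: taut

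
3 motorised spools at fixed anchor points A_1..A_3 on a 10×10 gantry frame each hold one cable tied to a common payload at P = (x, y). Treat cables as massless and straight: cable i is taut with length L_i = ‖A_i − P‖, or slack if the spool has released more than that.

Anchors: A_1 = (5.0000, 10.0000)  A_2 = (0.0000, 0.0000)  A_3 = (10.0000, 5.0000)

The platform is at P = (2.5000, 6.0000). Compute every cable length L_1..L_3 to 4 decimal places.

L_1: Δ = A_1−P = (2.5000, 4.0000) → ‖Δ‖ = √22.2500 = 4.7170
L_2: Δ = A_2−P = (-2.5000, -6.0000) → ‖Δ‖ = √42.2500 = 6.5000
L_3: Δ = A_3−P = (7.5000, -1.0000) → ‖Δ‖ = √57.2500 = 7.5664

(4.7170, 6.5000, 7.5664)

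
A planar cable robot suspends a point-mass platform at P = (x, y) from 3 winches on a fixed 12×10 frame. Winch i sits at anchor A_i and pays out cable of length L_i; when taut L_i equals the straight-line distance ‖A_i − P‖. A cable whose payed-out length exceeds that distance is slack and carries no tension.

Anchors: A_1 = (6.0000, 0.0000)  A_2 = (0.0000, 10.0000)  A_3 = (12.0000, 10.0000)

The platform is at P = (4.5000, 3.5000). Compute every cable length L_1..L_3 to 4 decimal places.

(3.8079, 7.9057, 9.9247)

L_1 = √((6.0000−4.5000)² + (0.0000−3.5000)²) = 3.8079
L_2 = √((0.0000−4.5000)² + (10.0000−3.5000)²) = 7.9057
L_3 = √((12.0000−4.5000)² + (10.0000−3.5000)²) = 9.9247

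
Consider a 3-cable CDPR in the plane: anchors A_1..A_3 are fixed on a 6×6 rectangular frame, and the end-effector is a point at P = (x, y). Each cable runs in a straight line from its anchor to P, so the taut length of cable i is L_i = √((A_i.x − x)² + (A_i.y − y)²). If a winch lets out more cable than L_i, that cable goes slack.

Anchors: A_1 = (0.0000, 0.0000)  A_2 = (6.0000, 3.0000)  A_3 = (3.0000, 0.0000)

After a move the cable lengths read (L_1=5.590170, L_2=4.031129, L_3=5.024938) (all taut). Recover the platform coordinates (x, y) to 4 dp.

circle eqns → linear via eq_j − eq_1; set c_j = A_j·A_j − L_j²
c_1 = 0.0000+0.0000−31.2500 = -31.2500
-12.0000·x − 6.0000·y = c_1−c_2 = -60.0000
-6.0000·x + 0.0000·y = c_1−c_3 = -15.0000
solve first two rows → x=2.5000, y=5.0000

(2.5000, 5.0000)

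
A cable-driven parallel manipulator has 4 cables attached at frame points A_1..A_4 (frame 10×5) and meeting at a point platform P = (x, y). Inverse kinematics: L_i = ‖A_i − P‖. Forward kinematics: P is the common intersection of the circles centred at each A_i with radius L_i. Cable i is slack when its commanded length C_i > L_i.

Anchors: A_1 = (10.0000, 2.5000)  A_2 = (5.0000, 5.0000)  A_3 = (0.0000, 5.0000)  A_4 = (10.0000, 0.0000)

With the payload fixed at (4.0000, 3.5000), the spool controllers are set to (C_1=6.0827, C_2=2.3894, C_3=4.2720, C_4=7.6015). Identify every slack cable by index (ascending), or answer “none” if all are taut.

i=1: geometric 6.0828 vs commanded 6.0827 ⇒ taut
i=2: geometric 1.8028 vs commanded 2.3894 ⇒ slack
i=3: geometric 4.2720 vs commanded 4.2720 ⇒ taut
i=4: geometric 6.9462 vs commanded 7.6015 ⇒ slack

2, 4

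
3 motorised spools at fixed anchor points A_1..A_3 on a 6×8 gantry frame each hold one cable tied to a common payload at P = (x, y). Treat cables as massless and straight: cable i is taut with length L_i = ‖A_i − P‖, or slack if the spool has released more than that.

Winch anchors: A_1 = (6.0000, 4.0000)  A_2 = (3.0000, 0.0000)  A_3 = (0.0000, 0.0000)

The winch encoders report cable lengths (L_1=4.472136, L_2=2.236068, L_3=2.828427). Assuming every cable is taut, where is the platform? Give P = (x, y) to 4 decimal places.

(2.0000, 2.0000)

circle eqns → linear via eq_j − eq_1; set k_j = A_j·A_j − L_j²
k_1 = 36.0000+16.0000−20.0000 = 32.0000
6.0000·x + 8.0000·y = k_1−k_2 = 28.0000
12.0000·x + 8.0000·y = k_1−k_3 = 40.0000
solve first two rows → x=2.0000, y=2.0000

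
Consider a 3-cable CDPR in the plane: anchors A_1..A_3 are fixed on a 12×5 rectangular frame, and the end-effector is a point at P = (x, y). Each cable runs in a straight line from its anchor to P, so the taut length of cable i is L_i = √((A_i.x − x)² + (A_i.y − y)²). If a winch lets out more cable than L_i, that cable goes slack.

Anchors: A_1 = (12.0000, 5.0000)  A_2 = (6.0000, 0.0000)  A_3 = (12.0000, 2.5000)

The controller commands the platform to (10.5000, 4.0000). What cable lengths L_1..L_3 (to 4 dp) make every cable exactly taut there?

(1.8028, 6.0208, 2.1213)

cable 1: Δx=1.5000, Δy=1.0000; L_1 = √(Δx²+Δy²) = 1.8028
cable 2: Δx=-4.5000, Δy=-4.0000; L_2 = √(Δx²+Δy²) = 6.0208
cable 3: Δx=1.5000, Δy=-1.5000; L_3 = √(Δx²+Δy²) = 2.1213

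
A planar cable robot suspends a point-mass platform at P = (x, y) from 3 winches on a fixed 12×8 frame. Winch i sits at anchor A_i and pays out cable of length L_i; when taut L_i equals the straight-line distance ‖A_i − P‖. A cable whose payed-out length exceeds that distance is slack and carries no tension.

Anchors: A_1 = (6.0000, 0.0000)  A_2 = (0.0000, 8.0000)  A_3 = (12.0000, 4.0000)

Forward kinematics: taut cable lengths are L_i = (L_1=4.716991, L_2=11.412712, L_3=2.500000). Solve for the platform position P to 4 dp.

circle eqns → linear via eq_j − eq_1; set q_j = A_j·A_j − L_j²
q_1 = 36.0000+0.0000−22.2500 = 13.7500
12.0000·x − 16.0000·y = q_1−q_2 = 80.0000
-12.0000·x − 8.0000·y = q_1−q_3 = -140.0000
solve first two rows → x=10.0000, y=2.5000

(10.0000, 2.5000)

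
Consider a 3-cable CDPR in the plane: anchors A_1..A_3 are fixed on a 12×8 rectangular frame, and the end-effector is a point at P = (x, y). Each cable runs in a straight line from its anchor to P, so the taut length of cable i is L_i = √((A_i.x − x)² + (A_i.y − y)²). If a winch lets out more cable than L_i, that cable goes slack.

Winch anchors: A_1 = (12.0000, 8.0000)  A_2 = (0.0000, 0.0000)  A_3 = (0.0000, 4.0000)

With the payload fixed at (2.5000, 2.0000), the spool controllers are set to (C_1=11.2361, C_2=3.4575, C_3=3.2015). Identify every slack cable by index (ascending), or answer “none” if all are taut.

cable 1: √((9.5000)²+(6.0000)²)=11.2361, C_1=11.2361: taut
cable 2: √((-2.5000)²+(-2.0000)²)=3.2016, C_2=3.4575: slack
cable 3: √((-2.5000)²+(2.0000)²)=3.2016, C_3=3.2015: taut

2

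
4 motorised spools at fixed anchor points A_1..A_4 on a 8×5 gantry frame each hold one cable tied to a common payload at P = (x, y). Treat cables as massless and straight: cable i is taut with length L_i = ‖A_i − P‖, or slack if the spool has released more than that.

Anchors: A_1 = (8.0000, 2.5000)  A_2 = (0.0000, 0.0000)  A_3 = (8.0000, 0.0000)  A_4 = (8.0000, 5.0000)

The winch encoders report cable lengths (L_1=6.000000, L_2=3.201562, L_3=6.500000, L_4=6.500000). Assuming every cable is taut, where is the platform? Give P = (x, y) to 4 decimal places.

circle eqns → linear via eq_j − eq_1; set k_j = A_j·A_j − L_j²
k_1 = 64.0000+6.2500−36.0000 = 34.2500
16.0000·x + 5.0000·y = k_1−k_2 = 44.5000
0.0000·x + 5.0000·y = k_1−k_3 = 12.5000
0.0000·x − 5.0000·y = k_1−k_4 = -12.5000
solve first two rows → x=2.0000, y=2.5000
check cable 4: ‖A_4−P‖² = 42.2500 ≈ L_4² = 42.2500 ✓

(2.0000, 2.5000)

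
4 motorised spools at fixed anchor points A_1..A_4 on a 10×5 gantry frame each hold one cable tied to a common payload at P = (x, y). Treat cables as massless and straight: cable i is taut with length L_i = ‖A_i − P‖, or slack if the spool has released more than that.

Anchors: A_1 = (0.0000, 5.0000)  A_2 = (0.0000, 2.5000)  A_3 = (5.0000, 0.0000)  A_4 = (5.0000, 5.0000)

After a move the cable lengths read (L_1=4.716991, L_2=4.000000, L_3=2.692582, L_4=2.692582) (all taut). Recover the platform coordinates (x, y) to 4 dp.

each cable: (A_i−P)·(A_i−P) = L_i²; let q_i = ‖A_i‖²−L_i²
q_1 = 0.0000+25.0000−22.2500 = 2.7500
row 1: 0.0000x + 5.0000y = 12.5000  (q_2=-9.7500)
row 2: -10.0000x + 10.0000y = -15.0000  (q_3=17.7500)
row 3: -10.0000x + 0.0000y = -40.0000  (q_4=42.7500)
Cramer on rows 1–2 → x = 4.0000, y = 2.5000
check cable 4: ‖A_4−P‖² = 7.2500 ≈ L_4² = 7.2500 ✓

(4.0000, 2.5000)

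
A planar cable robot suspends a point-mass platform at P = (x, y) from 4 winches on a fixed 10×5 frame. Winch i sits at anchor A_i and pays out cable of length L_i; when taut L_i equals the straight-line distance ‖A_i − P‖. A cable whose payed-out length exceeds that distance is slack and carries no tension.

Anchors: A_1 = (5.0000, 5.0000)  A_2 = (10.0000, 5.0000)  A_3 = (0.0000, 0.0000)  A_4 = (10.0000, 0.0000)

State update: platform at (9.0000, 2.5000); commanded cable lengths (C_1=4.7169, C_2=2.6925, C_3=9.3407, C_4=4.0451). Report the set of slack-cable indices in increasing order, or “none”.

cable 1: √((-4.0000)²+(2.5000)²)=4.7170, C_1=4.7169: taut
cable 2: √((1.0000)²+(2.5000)²)=2.6926, C_2=2.6925: taut
cable 3: √((-9.0000)²+(-2.5000)²)=9.3408, C_3=9.3407: taut
cable 4: √((1.0000)²+(-2.5000)²)=2.6926, C_4=4.0451: slack

4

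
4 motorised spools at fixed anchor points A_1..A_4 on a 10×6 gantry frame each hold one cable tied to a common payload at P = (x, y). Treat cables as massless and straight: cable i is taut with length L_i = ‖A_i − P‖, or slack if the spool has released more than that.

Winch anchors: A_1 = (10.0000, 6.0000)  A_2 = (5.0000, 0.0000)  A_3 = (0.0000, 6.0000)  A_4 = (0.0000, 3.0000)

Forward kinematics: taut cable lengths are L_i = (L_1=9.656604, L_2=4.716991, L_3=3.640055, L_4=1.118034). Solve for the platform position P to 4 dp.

each cable: (A_i−P)·(A_i−P) = L_i²; let k_i = ‖A_i‖²−L_i²
k_1 = 100.0000+36.0000−93.2500 = 42.7500
row 1: 10.0000x + 12.0000y = 40.0000  (k_2=2.7500)
row 2: 20.0000x + 0.0000y = 20.0000  (k_3=22.7500)
row 3: 20.0000x + 6.0000y = 35.0000  (k_4=7.7500)
Cramer on rows 1–2 → x = 1.0000, y = 2.5000
check cable 4: ‖A_4−P‖² = 1.2500 ≈ L_4² = 1.2500 ✓

(1.0000, 2.5000)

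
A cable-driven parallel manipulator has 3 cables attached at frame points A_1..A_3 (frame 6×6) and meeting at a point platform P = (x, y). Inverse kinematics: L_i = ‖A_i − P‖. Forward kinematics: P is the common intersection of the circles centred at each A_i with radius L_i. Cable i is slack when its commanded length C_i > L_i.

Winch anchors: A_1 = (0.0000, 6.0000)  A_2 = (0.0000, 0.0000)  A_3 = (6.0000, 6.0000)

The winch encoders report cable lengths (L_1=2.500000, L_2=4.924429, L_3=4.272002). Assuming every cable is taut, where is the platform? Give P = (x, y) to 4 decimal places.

expand ‖A_i−P‖²=L_i² and subtract eq 1 (c_i ≔ ‖A_i‖²−L_i²)
c_1 = 0.0000+36.0000−6.2500 = 29.7500
eq1−eq2 → [0.0000  12.0000]·P = 54.0000
eq1−eq3 → [-12.0000  0.0000]·P = -24.0000
2×2 solve → P = (2.0000, 4.5000)

(2.0000, 4.5000)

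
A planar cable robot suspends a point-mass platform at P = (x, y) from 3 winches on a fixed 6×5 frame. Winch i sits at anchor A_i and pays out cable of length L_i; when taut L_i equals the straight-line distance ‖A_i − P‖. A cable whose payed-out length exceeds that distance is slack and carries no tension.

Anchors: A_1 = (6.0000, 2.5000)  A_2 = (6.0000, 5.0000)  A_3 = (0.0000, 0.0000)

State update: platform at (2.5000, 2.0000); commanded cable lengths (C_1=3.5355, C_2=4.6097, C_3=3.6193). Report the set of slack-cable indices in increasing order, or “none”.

i=1: geometric 3.5355 vs commanded 3.5355 ⇒ taut
i=2: geometric 4.6098 vs commanded 4.6097 ⇒ taut
i=3: geometric 3.2016 vs commanded 3.6193 ⇒ slack

3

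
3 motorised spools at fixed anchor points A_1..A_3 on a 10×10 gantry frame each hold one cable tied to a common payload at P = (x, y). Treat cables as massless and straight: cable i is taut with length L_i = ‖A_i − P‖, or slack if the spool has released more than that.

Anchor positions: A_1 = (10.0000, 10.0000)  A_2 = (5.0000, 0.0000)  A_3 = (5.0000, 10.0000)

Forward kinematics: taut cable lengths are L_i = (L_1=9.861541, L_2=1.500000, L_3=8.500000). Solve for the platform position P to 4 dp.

circle eqns → linear via eq_j − eq_1; set c_j = A_j·A_j − L_j²
c_1 = 100.0000+100.0000−97.2500 = 102.7500
10.0000·x + 20.0000·y = c_1−c_2 = 80.0000
10.0000·x + 0.0000·y = c_1−c_3 = 50.0000
solve first two rows → x=5.0000, y=1.5000

(5.0000, 1.5000)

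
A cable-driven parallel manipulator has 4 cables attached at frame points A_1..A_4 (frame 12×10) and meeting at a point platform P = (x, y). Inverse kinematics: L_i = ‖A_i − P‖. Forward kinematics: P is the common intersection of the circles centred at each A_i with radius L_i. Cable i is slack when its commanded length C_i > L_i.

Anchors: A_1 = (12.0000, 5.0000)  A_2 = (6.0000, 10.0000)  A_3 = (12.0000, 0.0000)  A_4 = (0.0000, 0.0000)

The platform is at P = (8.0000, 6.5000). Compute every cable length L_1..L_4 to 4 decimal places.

L_1 = √((12.0000−8.0000)² + (5.0000−6.5000)²) = 4.2720
L_2 = √((6.0000−8.0000)² + (10.0000−6.5000)²) = 4.0311
L_3 = √((12.0000−8.0000)² + (0.0000−6.5000)²) = 7.6322
L_4 = √((0.0000−8.0000)² + (0.0000−6.5000)²) = 10.3078

(4.2720, 4.0311, 7.6322, 10.3078)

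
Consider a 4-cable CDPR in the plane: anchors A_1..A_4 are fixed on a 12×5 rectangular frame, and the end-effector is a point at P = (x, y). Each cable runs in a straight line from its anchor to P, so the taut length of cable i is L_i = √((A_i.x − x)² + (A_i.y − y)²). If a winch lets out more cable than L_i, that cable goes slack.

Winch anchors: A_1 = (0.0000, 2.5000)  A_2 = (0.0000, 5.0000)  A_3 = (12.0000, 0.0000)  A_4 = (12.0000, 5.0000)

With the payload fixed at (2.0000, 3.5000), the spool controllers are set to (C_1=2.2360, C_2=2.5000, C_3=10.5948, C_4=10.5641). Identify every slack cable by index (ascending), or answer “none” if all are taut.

4

i=1: geometric 2.2361 vs commanded 2.2360 ⇒ taut
i=2: geometric 2.5000 vs commanded 2.5000 ⇒ taut
i=3: geometric 10.5948 vs commanded 10.5948 ⇒ taut
i=4: geometric 10.1119 vs commanded 10.5641 ⇒ slack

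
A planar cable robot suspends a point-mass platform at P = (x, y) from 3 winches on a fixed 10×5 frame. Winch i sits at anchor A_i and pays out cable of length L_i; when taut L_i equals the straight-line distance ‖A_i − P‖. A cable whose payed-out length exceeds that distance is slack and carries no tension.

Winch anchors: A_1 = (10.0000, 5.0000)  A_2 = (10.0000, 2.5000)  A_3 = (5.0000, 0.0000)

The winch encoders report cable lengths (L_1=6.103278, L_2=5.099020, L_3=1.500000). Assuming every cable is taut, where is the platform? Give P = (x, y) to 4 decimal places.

expand ‖A_i−P‖²=L_i² and subtract eq 1 (q_i ≔ ‖A_i‖²−L_i²)
q_1 = 100.0000+25.0000−37.2500 = 87.7500
eq1−eq2 → [0.0000  5.0000]·P = 7.5000
eq1−eq3 → [10.0000  10.0000]·P = 65.0000
2×2 solve → P = (5.0000, 1.5000)

(5.0000, 1.5000)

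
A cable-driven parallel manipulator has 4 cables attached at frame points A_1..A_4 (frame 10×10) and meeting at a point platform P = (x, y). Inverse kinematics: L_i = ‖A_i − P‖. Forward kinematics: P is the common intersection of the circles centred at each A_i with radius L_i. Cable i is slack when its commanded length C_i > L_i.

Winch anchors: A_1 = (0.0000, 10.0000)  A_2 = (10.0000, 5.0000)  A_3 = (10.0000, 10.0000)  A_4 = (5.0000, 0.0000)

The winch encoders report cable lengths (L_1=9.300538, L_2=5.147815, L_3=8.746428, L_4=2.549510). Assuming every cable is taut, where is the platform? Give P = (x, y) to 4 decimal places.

(5.5000, 2.5000)

expand ‖A_i−P‖²=L_i² and subtract eq 1 (k_i ≔ ‖A_i‖²−L_i²)
k_1 = 0.0000+100.0000−86.5000 = 13.5000
eq1−eq2 → [-20.0000  10.0000]·P = -85.0000
eq1−eq3 → [-20.0000  0.0000]·P = -110.0000
eq1−eq4 → [-10.0000  20.0000]·P = -5.0000
2×2 solve → P = (5.5000, 2.5000)
check cable 4: ‖A_4−P‖² = 6.5000 ≈ L_4² = 6.5000 ✓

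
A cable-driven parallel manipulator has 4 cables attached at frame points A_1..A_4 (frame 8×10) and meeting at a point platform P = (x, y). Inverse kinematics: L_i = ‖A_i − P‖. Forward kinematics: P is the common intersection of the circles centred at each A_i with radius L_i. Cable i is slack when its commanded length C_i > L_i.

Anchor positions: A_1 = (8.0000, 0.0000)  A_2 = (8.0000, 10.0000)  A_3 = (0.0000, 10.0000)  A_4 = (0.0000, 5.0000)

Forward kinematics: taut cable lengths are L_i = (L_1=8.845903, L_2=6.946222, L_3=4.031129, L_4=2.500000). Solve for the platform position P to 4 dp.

circle eqns → linear via eq_j − eq_1; set q_j = A_j·A_j − L_j²
q_1 = 64.0000+0.0000−78.2500 = -14.2500
0.0000·x − 20.0000·y = q_1−q_2 = -130.0000
16.0000·x − 20.0000·y = q_1−q_3 = -98.0000
16.0000·x − 10.0000·y = q_1−q_4 = -33.0000
solve first two rows → x=2.0000, y=6.5000
check cable 4: ‖A_4−P‖² = 6.2500 ≈ L_4² = 6.2500 ✓

(2.0000, 6.5000)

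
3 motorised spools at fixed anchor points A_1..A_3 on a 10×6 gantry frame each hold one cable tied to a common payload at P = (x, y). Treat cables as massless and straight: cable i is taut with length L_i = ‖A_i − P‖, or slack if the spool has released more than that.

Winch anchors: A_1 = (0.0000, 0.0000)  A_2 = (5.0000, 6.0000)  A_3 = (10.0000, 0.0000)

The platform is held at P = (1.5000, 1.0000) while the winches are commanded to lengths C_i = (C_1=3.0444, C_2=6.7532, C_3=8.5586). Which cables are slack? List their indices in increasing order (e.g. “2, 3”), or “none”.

1, 2

cable 1: L_1 = ‖A_1−P‖ = 1.8028;  C_1 = 3.0444 → slack
cable 2: L_2 = ‖A_2−P‖ = 6.1033;  C_2 = 6.7532 → slack
cable 3: L_3 = ‖A_3−P‖ = 8.5586;  C_3 = 8.5586 → taut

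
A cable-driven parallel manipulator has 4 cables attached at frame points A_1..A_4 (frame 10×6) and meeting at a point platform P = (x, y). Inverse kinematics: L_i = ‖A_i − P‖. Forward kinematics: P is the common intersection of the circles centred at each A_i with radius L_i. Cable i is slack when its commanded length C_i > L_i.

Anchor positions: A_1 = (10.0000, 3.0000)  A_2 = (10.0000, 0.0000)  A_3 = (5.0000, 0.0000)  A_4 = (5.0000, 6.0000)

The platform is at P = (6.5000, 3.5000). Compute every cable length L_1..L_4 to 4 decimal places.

(3.5355, 4.9497, 3.8079, 2.9155)

L_1 = √((10.0000−6.5000)² + (3.0000−3.5000)²) = 3.5355
L_2 = √((10.0000−6.5000)² + (0.0000−3.5000)²) = 4.9497
L_3 = √((5.0000−6.5000)² + (0.0000−3.5000)²) = 3.8079
L_4 = √((5.0000−6.5000)² + (6.0000−3.5000)²) = 2.9155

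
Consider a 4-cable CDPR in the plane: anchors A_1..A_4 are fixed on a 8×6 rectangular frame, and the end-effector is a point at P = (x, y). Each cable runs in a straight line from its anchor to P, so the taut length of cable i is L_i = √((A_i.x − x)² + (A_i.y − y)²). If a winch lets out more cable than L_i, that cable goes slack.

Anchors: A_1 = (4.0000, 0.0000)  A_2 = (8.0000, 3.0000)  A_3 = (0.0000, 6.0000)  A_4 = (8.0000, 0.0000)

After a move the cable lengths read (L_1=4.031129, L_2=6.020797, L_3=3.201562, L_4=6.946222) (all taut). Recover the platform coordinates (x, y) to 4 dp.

(2.0000, 3.5000)

circle eqns → linear via eq_j − eq_1; set q_j = A_j·A_j − L_j²
q_1 = 16.0000+0.0000−16.2500 = -0.2500
-8.0000·x − 6.0000·y = q_1−q_2 = -37.0000
8.0000·x − 12.0000·y = q_1−q_3 = -26.0000
-8.0000·x + 0.0000·y = q_1−q_4 = -16.0000
solve first two rows → x=2.0000, y=3.5000
check cable 4: ‖A_4−P‖² = 48.2500 ≈ L_4² = 48.2500 ✓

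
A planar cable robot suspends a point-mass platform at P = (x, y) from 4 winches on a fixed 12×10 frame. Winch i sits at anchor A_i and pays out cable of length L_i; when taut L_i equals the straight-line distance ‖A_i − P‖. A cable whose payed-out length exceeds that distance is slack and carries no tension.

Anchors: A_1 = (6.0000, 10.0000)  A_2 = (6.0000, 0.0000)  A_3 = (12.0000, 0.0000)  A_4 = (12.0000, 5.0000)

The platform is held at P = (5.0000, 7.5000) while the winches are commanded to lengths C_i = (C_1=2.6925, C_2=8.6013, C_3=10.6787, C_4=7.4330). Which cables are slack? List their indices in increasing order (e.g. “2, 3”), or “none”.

cable 1: L_1 = ‖A_1−P‖ = 2.6926;  C_1 = 2.6925 → taut
cable 2: L_2 = ‖A_2−P‖ = 7.5664;  C_2 = 8.6013 → slack
cable 3: L_3 = ‖A_3−P‖ = 10.2591;  C_3 = 10.6787 → slack
cable 4: L_4 = ‖A_4−P‖ = 7.4330;  C_4 = 7.4330 → taut

2, 3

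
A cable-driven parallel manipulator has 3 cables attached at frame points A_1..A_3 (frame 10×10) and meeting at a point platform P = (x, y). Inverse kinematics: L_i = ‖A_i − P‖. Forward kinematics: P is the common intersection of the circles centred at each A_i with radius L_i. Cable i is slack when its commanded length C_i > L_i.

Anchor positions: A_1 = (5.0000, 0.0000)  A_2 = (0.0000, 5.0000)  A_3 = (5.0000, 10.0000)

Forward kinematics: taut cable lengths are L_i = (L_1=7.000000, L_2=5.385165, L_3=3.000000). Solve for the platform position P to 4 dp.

(5.0000, 7.0000)

expand ‖A_i−P‖²=L_i² and subtract eq 1 (c_i ≔ ‖A_i‖²−L_i²)
c_1 = 25.0000+0.0000−49.0000 = -24.0000
eq1−eq2 → [10.0000  -10.0000]·P = -20.0000
eq1−eq3 → [0.0000  -20.0000]·P = -140.0000
2×2 solve → P = (5.0000, 7.0000)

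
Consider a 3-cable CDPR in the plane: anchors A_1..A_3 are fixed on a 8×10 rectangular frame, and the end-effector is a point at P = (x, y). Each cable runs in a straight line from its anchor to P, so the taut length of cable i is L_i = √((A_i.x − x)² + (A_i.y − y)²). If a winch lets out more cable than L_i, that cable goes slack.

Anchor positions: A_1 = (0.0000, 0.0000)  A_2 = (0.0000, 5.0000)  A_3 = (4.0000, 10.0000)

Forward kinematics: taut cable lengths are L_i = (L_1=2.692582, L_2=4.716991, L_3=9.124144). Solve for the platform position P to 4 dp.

(2.5000, 1.0000)

each cable: (A_i−P)·(A_i−P) = L_i²; let c_i = ‖A_i‖²−L_i²
c_1 = 0.0000+0.0000−7.2500 = -7.2500
row 1: 0.0000x − 10.0000y = -10.0000  (c_2=2.7500)
row 2: -8.0000x − 20.0000y = -40.0000  (c_3=32.7500)
Cramer on rows 1–2 → x = 2.5000, y = 1.0000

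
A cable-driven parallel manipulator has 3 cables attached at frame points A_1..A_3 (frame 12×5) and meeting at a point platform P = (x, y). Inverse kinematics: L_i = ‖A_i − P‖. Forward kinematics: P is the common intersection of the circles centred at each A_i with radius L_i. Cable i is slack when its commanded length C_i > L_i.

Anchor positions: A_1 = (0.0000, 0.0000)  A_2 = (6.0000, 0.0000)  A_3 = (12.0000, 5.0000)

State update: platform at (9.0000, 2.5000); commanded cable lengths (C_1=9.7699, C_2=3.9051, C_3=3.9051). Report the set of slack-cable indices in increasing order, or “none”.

1

cable 1: L_1 = ‖A_1−P‖ = 9.3408;  C_1 = 9.7699 → slack
cable 2: L_2 = ‖A_2−P‖ = 3.9051;  C_2 = 3.9051 → taut
cable 3: L_3 = ‖A_3−P‖ = 3.9051;  C_3 = 3.9051 → taut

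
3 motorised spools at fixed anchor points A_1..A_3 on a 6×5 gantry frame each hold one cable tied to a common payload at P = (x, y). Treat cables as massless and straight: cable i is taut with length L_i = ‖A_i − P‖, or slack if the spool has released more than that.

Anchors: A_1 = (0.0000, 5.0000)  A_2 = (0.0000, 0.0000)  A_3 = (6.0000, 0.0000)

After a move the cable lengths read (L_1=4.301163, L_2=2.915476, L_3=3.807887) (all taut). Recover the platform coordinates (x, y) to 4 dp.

circle eqns → linear via eq_j − eq_1; set k_j = A_j·A_j − L_j²
k_1 = 0.0000+25.0000−18.5000 = 6.5000
0.0000·x + 10.0000·y = k_1−k_2 = 15.0000
-12.0000·x + 10.0000·y = k_1−k_3 = -15.0000
solve first two rows → x=2.5000, y=1.5000

(2.5000, 1.5000)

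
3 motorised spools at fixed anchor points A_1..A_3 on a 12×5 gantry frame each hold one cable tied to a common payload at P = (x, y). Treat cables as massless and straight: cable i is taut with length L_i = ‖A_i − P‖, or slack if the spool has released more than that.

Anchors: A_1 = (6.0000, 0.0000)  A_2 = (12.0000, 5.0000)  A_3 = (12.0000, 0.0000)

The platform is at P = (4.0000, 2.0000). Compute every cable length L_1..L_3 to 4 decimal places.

L_1 = √((6.0000−4.0000)² + (0.0000−2.0000)²) = 2.8284
L_2 = √((12.0000−4.0000)² + (5.0000−2.0000)²) = 8.5440
L_3 = √((12.0000−4.0000)² + (0.0000−2.0000)²) = 8.2462

(2.8284, 8.5440, 8.2462)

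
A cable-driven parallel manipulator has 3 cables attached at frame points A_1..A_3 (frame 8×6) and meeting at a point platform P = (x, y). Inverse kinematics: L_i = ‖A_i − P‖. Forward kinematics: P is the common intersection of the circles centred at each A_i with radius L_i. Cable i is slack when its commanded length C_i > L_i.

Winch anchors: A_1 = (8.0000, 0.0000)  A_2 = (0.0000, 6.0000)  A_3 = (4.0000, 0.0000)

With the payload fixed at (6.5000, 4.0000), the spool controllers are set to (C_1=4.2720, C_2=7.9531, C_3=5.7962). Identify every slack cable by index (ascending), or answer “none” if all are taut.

2, 3

i=1: geometric 4.2720 vs commanded 4.2720 ⇒ taut
i=2: geometric 6.8007 vs commanded 7.9531 ⇒ slack
i=3: geometric 4.7170 vs commanded 5.7962 ⇒ slack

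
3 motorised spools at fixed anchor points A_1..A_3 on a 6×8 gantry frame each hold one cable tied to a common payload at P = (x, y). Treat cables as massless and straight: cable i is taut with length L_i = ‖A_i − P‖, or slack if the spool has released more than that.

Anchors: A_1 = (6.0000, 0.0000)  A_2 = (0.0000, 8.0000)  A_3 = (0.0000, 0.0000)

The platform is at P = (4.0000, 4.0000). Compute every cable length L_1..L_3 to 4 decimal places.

L_1 = √((6.0000−4.0000)² + (0.0000−4.0000)²) = 4.4721
L_2 = √((0.0000−4.0000)² + (8.0000−4.0000)²) = 5.6569
L_3 = √((0.0000−4.0000)² + (0.0000−4.0000)²) = 5.6569

(4.4721, 5.6569, 5.6569)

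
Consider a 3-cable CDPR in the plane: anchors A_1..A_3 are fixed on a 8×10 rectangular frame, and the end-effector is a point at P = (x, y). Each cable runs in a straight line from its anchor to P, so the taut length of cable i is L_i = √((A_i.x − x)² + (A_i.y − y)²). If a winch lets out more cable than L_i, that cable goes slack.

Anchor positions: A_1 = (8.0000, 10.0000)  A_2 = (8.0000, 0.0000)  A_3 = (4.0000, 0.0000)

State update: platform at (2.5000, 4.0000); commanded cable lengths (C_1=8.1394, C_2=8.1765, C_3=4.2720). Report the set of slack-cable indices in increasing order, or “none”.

2

cable 1: L_1 = ‖A_1−P‖ = 8.1394;  C_1 = 8.1394 → taut
cable 2: L_2 = ‖A_2−P‖ = 6.8007;  C_2 = 8.1765 → slack
cable 3: L_3 = ‖A_3−P‖ = 4.2720;  C_3 = 4.2720 → taut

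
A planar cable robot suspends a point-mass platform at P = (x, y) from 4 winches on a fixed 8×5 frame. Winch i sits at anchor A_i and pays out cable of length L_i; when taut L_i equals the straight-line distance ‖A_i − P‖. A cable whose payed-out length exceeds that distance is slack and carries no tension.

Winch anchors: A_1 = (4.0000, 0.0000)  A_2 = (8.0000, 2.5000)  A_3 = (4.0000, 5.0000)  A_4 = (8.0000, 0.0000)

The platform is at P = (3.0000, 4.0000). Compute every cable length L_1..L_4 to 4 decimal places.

(4.1231, 5.2202, 1.4142, 6.4031)

L_1 = √((4.0000−3.0000)² + (0.0000−4.0000)²) = 4.1231
L_2 = √((8.0000−3.0000)² + (2.5000−4.0000)²) = 5.2202
L_3 = √((4.0000−3.0000)² + (5.0000−4.0000)²) = 1.4142
L_4 = √((8.0000−3.0000)² + (0.0000−4.0000)²) = 6.4031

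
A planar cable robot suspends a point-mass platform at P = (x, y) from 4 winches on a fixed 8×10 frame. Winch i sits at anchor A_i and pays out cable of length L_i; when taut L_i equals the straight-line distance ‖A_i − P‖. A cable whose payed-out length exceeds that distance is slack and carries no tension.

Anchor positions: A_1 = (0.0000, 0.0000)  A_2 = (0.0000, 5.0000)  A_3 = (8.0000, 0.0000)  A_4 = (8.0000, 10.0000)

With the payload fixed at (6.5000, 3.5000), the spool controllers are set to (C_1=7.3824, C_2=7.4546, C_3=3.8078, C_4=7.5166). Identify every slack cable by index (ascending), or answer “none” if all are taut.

2, 4

cable 1: √((-6.5000)²+(-3.5000)²)=7.3824, C_1=7.3824: taut
cable 2: √((-6.5000)²+(1.5000)²)=6.6708, C_2=7.4546: slack
cable 3: √((1.5000)²+(-3.5000)²)=3.8079, C_3=3.8078: taut
cable 4: √((1.5000)²+(6.5000)²)=6.6708, C_4=7.5166: slack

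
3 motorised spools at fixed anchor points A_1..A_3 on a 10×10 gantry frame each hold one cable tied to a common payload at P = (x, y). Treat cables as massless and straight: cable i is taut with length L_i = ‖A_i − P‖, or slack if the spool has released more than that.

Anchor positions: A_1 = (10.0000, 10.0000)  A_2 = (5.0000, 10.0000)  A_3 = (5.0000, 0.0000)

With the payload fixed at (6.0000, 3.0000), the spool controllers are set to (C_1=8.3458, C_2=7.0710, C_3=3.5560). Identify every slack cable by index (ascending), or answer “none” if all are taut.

cable 1: √((4.0000)²+(7.0000)²)=8.0623, C_1=8.3458: slack
cable 2: √((-1.0000)²+(7.0000)²)=7.0711, C_2=7.0710: taut
cable 3: √((-1.0000)²+(-3.0000)²)=3.1623, C_3=3.5560: slack

1, 3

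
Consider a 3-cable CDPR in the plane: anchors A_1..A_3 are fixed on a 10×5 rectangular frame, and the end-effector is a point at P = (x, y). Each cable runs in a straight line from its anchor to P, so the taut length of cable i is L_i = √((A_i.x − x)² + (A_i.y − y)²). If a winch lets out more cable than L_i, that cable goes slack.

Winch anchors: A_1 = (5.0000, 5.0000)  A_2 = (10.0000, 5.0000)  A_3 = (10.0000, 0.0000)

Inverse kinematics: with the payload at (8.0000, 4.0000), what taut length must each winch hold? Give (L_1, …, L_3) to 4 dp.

(3.1623, 2.2361, 4.4721)

cable 1: Δx=-3.0000, Δy=1.0000; L_1 = √(Δx²+Δy²) = 3.1623
cable 2: Δx=2.0000, Δy=1.0000; L_2 = √(Δx²+Δy²) = 2.2361
cable 3: Δx=2.0000, Δy=-4.0000; L_3 = √(Δx²+Δy²) = 4.4721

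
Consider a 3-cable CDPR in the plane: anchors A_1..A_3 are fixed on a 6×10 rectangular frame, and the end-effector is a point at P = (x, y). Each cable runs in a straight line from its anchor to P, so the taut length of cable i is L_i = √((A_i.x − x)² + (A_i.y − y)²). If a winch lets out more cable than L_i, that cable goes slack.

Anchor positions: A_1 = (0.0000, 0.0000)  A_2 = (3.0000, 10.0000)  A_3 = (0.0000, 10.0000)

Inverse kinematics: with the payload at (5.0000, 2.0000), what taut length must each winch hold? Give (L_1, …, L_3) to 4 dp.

L_1 = √((0.0000−5.0000)² + (0.0000−2.0000)²) = 5.3852
L_2 = √((3.0000−5.0000)² + (10.0000−2.0000)²) = 8.2462
L_3 = √((0.0000−5.0000)² + (10.0000−2.0000)²) = 9.4340

(5.3852, 8.2462, 9.4340)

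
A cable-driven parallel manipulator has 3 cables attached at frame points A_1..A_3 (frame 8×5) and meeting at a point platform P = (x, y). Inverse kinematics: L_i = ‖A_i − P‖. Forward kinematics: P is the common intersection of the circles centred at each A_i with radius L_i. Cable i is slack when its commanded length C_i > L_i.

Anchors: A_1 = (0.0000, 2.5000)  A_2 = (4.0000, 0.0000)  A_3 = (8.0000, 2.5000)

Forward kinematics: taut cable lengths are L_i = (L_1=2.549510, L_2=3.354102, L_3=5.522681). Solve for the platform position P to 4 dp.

(2.5000, 3.0000)

circle eqns → linear via eq_j − eq_1; set q_j = A_j·A_j − L_j²
q_1 = 0.0000+6.2500−6.5000 = -0.2500
-8.0000·x + 5.0000·y = q_1−q_2 = -5.0000
-16.0000·x + 0.0000·y = q_1−q_3 = -40.0000
solve first two rows → x=2.5000, y=3.0000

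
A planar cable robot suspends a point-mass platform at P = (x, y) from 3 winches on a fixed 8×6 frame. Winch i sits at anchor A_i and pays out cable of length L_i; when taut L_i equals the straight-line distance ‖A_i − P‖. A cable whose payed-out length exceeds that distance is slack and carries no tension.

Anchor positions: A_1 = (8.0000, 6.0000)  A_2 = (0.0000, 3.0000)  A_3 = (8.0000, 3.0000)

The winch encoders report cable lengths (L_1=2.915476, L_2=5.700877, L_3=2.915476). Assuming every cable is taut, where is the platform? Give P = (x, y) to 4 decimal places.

(5.5000, 4.5000)

each cable: (A_i−P)·(A_i−P) = L_i²; let q_i = ‖A_i‖²−L_i²
q_1 = 64.0000+36.0000−8.5000 = 91.5000
row 1: 16.0000x + 6.0000y = 115.0000  (q_2=-23.5000)
row 2: 0.0000x + 6.0000y = 27.0000  (q_3=64.5000)
Cramer on rows 1–2 → x = 5.5000, y = 4.5000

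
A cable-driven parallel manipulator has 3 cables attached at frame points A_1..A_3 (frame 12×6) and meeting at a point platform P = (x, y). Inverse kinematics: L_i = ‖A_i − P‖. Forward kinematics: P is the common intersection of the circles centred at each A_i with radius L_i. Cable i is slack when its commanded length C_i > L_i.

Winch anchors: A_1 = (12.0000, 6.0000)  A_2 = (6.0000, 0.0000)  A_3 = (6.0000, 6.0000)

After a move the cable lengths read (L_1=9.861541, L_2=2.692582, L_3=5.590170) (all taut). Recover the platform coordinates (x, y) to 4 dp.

circle eqns → linear via eq_j − eq_1; set k_j = A_j·A_j − L_j²
k_1 = 144.0000+36.0000−97.2500 = 82.7500
12.0000·x + 12.0000·y = k_1−k_2 = 54.0000
12.0000·x + 0.0000·y = k_1−k_3 = 42.0000
solve first two rows → x=3.5000, y=1.0000

(3.5000, 1.0000)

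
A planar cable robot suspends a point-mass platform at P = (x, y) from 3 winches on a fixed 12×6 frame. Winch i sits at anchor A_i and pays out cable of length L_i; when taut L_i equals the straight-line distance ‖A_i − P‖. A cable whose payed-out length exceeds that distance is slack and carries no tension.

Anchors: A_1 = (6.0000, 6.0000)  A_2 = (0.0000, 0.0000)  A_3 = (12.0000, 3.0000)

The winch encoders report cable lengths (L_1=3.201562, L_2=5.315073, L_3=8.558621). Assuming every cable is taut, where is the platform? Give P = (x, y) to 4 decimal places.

each cable: (A_i−P)·(A_i−P) = L_i²; let q_i = ‖A_i‖²−L_i²
q_1 = 36.0000+36.0000−10.2500 = 61.7500
row 1: 12.0000x + 12.0000y = 90.0000  (q_2=-28.2500)
row 2: -12.0000x + 6.0000y = -18.0000  (q_3=79.7500)
Cramer on rows 1–2 → x = 3.5000, y = 4.0000

(3.5000, 4.0000)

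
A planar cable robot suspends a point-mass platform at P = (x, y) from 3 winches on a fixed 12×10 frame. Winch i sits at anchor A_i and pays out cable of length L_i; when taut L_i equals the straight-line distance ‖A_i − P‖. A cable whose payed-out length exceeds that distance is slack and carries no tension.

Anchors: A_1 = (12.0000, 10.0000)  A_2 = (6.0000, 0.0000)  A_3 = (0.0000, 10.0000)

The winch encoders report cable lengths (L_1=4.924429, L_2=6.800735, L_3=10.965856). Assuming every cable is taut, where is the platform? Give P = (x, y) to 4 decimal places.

expand ‖A_i−P‖²=L_i² and subtract eq 1 (q_i ≔ ‖A_i‖²−L_i²)
q_1 = 144.0000+100.0000−24.2500 = 219.7500
eq1−eq2 → [12.0000  20.0000]·P = 230.0000
eq1−eq3 → [24.0000  0.0000]·P = 240.0000
2×2 solve → P = (10.0000, 5.5000)

(10.0000, 5.5000)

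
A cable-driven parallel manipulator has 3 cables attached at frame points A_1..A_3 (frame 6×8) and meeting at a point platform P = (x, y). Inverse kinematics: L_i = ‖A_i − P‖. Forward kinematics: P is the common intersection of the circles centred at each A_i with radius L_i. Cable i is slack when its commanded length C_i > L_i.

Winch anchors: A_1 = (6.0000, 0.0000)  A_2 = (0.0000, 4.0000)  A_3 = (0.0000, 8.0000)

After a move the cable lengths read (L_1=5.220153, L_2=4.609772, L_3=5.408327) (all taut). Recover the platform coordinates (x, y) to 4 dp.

circle eqns → linear via eq_j − eq_1; set q_j = A_j·A_j − L_j²
q_1 = 36.0000+0.0000−27.2500 = 8.7500
12.0000·x − 8.0000·y = q_1−q_2 = 14.0000
12.0000·x − 16.0000·y = q_1−q_3 = -26.0000
solve first two rows → x=4.5000, y=5.0000

(4.5000, 5.0000)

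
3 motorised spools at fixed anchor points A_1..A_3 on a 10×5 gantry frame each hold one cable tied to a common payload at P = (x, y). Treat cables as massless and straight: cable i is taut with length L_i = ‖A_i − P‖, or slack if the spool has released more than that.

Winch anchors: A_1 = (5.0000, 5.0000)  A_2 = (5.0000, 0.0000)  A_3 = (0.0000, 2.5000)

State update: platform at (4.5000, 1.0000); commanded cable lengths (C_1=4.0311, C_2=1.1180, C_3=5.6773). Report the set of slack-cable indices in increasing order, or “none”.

3

cable 1: L_1 = ‖A_1−P‖ = 4.0311;  C_1 = 4.0311 → taut
cable 2: L_2 = ‖A_2−P‖ = 1.1180;  C_2 = 1.1180 → taut
cable 3: L_3 = ‖A_3−P‖ = 4.7434;  C_3 = 5.6773 → slack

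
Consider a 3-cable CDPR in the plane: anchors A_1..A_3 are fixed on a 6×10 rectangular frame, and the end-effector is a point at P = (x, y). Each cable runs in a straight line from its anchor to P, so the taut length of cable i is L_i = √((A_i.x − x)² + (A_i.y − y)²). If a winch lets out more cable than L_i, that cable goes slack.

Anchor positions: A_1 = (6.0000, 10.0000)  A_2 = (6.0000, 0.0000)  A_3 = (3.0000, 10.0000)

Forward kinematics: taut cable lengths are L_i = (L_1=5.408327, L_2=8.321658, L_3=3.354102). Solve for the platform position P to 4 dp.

expand ‖A_i−P‖²=L_i² and subtract eq 1 (q_i ≔ ‖A_i‖²−L_i²)
q_1 = 36.0000+100.0000−29.2500 = 106.7500
eq1−eq2 → [0.0000  20.0000]·P = 140.0000
eq1−eq3 → [6.0000  0.0000]·P = 9.0000
2×2 solve → P = (1.5000, 7.0000)

(1.5000, 7.0000)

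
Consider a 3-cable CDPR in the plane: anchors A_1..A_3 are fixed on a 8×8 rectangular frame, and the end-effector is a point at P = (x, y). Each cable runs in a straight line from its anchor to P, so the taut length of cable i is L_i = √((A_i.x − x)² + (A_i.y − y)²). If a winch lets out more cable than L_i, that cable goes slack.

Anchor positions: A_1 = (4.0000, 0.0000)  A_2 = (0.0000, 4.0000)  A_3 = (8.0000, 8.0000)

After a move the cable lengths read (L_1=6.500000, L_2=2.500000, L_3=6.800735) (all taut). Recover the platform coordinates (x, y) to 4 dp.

each cable: (A_i−P)·(A_i−P) = L_i²; let c_i = ‖A_i‖²−L_i²
c_1 = 16.0000+0.0000−42.2500 = -26.2500
row 1: 8.0000x − 8.0000y = -36.0000  (c_2=9.7500)
row 2: -8.0000x − 16.0000y = -108.0000  (c_3=81.7500)
Cramer on rows 1–2 → x = 1.5000, y = 6.0000

(1.5000, 6.0000)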